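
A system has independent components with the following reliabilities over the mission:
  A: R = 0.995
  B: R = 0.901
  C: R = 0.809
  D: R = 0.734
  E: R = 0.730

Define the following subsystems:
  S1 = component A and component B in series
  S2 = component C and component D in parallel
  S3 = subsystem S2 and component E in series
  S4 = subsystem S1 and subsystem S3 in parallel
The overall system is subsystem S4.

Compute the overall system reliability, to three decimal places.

Series (A and B): 0.99500 × 0.90100 = 0.89650
Parallel (C and D): 1 − (1 − 0.80900)(1 − 0.73400) = 0.94919
Series ([0.94919] and E): 0.94919 × 0.73000 = 0.69291
Parallel ([0.89650] and [0.69291]): 1 − (1 − 0.89650)(1 − 0.69291) = 0.968

0.968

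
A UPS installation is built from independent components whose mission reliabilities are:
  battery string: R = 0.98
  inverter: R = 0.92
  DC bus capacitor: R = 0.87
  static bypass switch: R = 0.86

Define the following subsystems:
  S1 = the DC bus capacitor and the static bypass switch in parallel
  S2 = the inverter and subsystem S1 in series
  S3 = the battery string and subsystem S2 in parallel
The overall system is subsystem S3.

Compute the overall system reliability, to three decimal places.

0.998

Parallel (DC bus capacitor and static bypass switch): 1 − (1 − 0.87000)(1 − 0.86000) = 0.98180
Series (inverter and [0.98180]): 0.92000 × 0.98180 = 0.90326
Parallel (battery string and [0.90326]): 1 − (1 − 0.98000)(1 − 0.90326) = 0.998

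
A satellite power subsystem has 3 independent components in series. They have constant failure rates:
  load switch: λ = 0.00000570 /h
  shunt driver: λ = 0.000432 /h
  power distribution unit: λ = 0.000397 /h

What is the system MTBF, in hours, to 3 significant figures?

1200

Series of exponential components: λ_sys = Σ λ_i
λ_sys = 0.00000570 + 0.000432 + 0.000397 = 8.3470e-04 /h
MTBF = 1 / λ_sys = 1200 h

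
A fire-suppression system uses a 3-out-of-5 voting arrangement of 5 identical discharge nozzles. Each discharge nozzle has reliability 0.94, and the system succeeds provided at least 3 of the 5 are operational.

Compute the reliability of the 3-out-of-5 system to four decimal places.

R = Σ_{i=3}^{5} C(5,i) p^i (1−p)^{5−i} with p = 0.94
C(5,3)·0.94^3·0.06^2 = 0.029901
C(5,4)·0.94^4·0.06^1 = 0.234225
C(5,5)·0.94^5·0.06^0 = 0.733904
Sum = 0.9980

0.9980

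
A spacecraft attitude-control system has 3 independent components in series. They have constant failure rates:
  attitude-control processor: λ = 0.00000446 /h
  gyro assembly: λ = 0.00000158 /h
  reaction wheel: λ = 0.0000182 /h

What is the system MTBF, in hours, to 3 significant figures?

Series of exponential components: λ_sys = Σ λ_i
λ_sys = 0.00000446 + 0.00000158 + 0.0000182 = 2.4240e-05 /h
MTBF = 1 / λ_sys = 41300 h

41300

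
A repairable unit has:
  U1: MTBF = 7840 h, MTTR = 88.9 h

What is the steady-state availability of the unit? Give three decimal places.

A(U1) = MTBF/(MTBF+MTTR) = 7840/(7840+88.9) = 0.989

0.989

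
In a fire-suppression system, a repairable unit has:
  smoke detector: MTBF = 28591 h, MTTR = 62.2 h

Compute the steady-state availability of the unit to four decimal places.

0.9978

A(smoke detector) = MTBF/(MTBF+MTTR) = 28591/(28591+62.2) = 0.9978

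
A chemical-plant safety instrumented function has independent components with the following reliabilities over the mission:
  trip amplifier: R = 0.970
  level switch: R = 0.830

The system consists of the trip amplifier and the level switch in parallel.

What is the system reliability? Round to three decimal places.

0.995

Parallel (trip amplifier and level switch): 1 − (1 − 0.97000)(1 − 0.83000) = 0.995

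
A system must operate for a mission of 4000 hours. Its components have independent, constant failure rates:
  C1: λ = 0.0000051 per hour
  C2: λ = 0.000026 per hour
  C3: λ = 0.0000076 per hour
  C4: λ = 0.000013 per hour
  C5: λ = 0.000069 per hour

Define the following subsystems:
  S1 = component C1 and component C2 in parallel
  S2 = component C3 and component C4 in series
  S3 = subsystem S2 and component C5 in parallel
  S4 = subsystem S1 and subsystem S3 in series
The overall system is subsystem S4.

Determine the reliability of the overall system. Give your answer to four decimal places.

R(C1) = exp(−0.0000051 × 4000) = 0.979807
R(C2) = exp(−0.000026 × 4000) = 0.901225
R(C3) = exp(−0.0000076 × 4000) = 0.970057
R(C4) = exp(−0.000013 × 4000) = 0.949329
R(C5) = exp(−0.000069 × 4000) = 0.758813
Parallel (C1 and C2): 1 − (1 − 0.979807)(1 − 0.901225) = 0.998005
Series (C3 and C4): 0.970057 × 0.949329 = 0.920903
Parallel ([0.920903] and C5): 1 − (1 − 0.920903)(1 − 0.758813) = 0.980923
Series ([0.998005] and [0.980923]): 0.998005 × 0.980923 = 0.9790

0.9790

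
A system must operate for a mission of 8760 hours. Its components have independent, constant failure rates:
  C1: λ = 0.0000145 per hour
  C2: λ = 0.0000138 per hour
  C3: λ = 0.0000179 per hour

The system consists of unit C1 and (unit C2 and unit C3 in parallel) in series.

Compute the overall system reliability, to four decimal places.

0.8662

R(C1) = exp(−0.0000145 × 8760) = 0.880716
R(C2) = exp(−0.0000138 × 8760) = 0.886133
R(C3) = exp(−0.0000179 × 8760) = 0.854872
Parallel (C2 and C3): 1 − (1 − 0.886133)(1 − 0.854872) = 0.983475
Series (C1 and [0.983475]): 0.880716 × 0.983475 = 0.8662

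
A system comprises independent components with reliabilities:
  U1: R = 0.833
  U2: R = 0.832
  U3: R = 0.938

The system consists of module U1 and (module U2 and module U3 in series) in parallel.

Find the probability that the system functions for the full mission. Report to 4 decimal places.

0.9633

Series (U2 and U3): 0.832000 × 0.938000 = 0.780416
Parallel (U1 and [0.780416]): 1 − (1 − 0.833000)(1 − 0.780416) = 0.9633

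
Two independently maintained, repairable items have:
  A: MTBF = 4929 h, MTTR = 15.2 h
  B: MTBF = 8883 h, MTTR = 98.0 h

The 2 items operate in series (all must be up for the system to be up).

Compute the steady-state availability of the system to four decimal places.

0.9860

A(A) = MTBF/(MTBF+MTTR) = 4929/(4929+15.2) = 0.996926
A(B) = MTBF/(MTBF+MTTR) = 8883/(8883+98.0) = 0.989088
Series availability: 0.996926 × 0.989088 = 0.9860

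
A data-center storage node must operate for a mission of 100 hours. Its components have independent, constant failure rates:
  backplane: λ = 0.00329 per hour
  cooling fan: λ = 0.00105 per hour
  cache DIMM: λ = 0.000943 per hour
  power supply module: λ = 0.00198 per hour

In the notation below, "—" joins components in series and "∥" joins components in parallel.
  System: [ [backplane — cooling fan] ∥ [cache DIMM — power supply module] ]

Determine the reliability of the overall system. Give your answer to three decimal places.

0.911

R(backplane) = exp(−0.00329 × 100) = 0.71964
R(cooling fan) = exp(−0.00105 × 100) = 0.90032
R(cache DIMM) = exp(−0.000943 × 100) = 0.91001
R(power supply module) = exp(−0.00198 × 100) = 0.82037
Series (backplane and cooling fan): 0.71964 × 0.90032 = 0.64791
Series (cache DIMM and power supply module): 0.91001 × 0.82037 = 0.74654
Parallel ([0.64791] and [0.74654]): 1 − (1 − 0.64791)(1 − 0.74654) = 0.911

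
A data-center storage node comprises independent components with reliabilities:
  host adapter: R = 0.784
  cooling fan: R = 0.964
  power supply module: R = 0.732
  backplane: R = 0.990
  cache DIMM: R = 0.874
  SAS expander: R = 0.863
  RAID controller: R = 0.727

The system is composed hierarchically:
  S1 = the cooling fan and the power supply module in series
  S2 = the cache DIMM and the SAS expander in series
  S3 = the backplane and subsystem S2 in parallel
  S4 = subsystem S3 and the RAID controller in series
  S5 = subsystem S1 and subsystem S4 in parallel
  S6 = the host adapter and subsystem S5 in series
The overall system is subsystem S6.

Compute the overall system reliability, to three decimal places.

Series (cooling fan and power supply module): 0.96400 × 0.73200 = 0.70565
Series (cache DIMM and SAS expander): 0.87400 × 0.86300 = 0.75426
Parallel (backplane and [0.75426]): 1 − (1 − 0.99000)(1 − 0.75426) = 0.99754
Series ([0.99754] and RAID controller): 0.99754 × 0.72700 = 0.72521
Parallel ([0.70565] and [0.72521]): 1 − (1 − 0.70565)(1 − 0.72521) = 0.91912
Series (host adapter and [0.91912]): 0.78400 × 0.91912 = 0.721

0.721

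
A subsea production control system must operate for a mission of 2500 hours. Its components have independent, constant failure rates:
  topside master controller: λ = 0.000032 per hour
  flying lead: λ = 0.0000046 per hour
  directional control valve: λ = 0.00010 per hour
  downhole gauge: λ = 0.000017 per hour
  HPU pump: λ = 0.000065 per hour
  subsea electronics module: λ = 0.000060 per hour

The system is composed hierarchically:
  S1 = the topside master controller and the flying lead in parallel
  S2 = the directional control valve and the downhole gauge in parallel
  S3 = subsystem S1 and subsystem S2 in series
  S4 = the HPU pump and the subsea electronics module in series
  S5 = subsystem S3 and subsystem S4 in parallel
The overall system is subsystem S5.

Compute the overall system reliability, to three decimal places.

R(topside master controller) = exp(−0.000032 × 2500) = 0.92312
R(flying lead) = exp(−0.0000046 × 2500) = 0.98857
R(directional control valve) = exp(−0.00010 × 2500) = 0.77880
R(downhole gauge) = exp(−0.000017 × 2500) = 0.95839
R(HPU pump) = exp(−0.000065 × 2500) = 0.85002
R(subsea electronics module) = exp(−0.000060 × 2500) = 0.86071
Parallel (topside master controller and flying lead): 1 − (1 − 0.92312)(1 − 0.98857) = 0.99912
Parallel (directional control valve and downhole gauge): 1 − (1 − 0.77880)(1 − 0.95839) = 0.99080
Series ([0.99912] and [0.99080]): 0.99912 × 0.99080 = 0.98993
Series (HPU pump and subsea electronics module): 0.85002 × 0.86071 = 0.73162
Parallel ([0.98993] and [0.73162]): 1 − (1 − 0.98993)(1 − 0.73162) = 0.997

0.997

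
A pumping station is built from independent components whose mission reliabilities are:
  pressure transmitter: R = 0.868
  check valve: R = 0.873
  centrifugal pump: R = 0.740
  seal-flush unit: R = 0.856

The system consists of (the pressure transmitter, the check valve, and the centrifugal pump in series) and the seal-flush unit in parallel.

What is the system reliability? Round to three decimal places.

Series (pressure transmitter, check valve, and centrifugal pump): 0.86800 × 0.87300 × 0.74000 = 0.56075
Parallel ([0.56075] and seal-flush unit): 1 − (1 − 0.56075)(1 − 0.85600) = 0.937

0.937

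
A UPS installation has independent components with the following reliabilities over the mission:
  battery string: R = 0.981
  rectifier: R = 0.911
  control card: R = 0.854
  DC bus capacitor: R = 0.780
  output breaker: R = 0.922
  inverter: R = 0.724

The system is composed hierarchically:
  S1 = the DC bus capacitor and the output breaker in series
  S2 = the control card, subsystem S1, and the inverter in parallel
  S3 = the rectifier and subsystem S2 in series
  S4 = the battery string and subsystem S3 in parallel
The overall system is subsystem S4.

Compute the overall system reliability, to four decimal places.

0.9981

Series (DC bus capacitor and output breaker): 0.780000 × 0.922000 = 0.719160
Parallel (control card, [0.719160], and inverter): 1 − (1 − 0.854000)(1 − 0.719160)(1 − 0.724000) = 0.988683
Series (rectifier and [0.988683]): 0.911000 × 0.988683 = 0.900690
Parallel (battery string and [0.900690]): 1 − (1 − 0.981000)(1 − 0.900690) = 0.9981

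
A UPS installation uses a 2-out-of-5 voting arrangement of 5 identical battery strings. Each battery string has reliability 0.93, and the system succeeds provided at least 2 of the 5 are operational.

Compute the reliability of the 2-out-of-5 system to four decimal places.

R = Σ_{i=2}^{5} C(5,i) p^i (1−p)^{5−i} with p = 0.93
C(5,2)·0.93^2·0.07^3 = 0.002967
C(5,3)·0.93^3·0.07^2 = 0.039413
C(5,4)·0.93^4·0.07^1 = 0.261818
C(5,5)·0.93^5·0.07^0 = 0.695688
Sum = 0.9999

0.9999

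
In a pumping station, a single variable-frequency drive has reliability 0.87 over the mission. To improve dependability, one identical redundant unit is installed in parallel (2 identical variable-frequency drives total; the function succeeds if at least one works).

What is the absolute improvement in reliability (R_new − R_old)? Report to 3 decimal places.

0.113

R_before = 0.87
R_after = 1 − (1 − 0.87)^2 = 0.983
ΔR = 0.983 − 0.87 = 0.113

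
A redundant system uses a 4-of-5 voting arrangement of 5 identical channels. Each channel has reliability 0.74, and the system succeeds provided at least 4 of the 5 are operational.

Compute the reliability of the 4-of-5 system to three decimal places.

0.612

R = Σ_{i=4}^{5} C(5,i) p^i (1−p)^{5−i} with p = 0.74
C(5,4)·0.74^4·0.26^1 = 0.38983
C(5,5)·0.74^5·0.26^0 = 0.22190
Sum = 0.612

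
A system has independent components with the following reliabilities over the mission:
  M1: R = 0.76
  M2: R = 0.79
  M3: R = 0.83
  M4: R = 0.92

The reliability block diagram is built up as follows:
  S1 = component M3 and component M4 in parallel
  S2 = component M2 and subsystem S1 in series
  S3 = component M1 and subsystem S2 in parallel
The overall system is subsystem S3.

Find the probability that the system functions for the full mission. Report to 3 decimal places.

Parallel (M3 and M4): 1 − (1 − 0.83000)(1 − 0.92000) = 0.98640
Series (M2 and [0.98640]): 0.79000 × 0.98640 = 0.77926
Parallel (M1 and [0.77926]): 1 − (1 − 0.76000)(1 − 0.77926) = 0.947

0.947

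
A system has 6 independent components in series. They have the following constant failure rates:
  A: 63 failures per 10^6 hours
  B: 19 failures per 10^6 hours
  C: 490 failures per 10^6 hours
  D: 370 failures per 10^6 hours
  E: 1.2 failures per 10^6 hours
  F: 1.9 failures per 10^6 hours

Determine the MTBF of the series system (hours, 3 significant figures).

1060

Series of exponential components: λ_sys = Σ λ_i
λ_sys = 0.000063 + 0.000019 + 0.00049 + 0.00037 + 0.0000012 + 0.0000019 = 9.4510e-04 /h
MTBF = 1 / λ_sys = 1060 h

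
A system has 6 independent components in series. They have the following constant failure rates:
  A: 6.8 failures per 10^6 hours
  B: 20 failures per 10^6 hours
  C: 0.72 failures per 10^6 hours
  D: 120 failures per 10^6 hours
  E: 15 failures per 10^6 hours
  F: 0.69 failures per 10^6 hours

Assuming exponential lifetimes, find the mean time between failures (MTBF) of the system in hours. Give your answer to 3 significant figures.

6130

Series of exponential components: λ_sys = Σ λ_i
λ_sys = 0.0000068 + 0.000020 + 0.00000072 + 0.00012 + 0.000015 + 0.00000069 = 1.6321e-04 /h
MTBF = 1 / λ_sys = 6130 h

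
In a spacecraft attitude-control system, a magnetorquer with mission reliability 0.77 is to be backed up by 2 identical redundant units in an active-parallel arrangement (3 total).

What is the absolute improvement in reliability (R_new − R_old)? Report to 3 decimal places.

0.218

R_before = 0.77
R_after = 1 − (1 − 0.77)^3 = 0.988
ΔR = 0.988 − 0.77 = 0.218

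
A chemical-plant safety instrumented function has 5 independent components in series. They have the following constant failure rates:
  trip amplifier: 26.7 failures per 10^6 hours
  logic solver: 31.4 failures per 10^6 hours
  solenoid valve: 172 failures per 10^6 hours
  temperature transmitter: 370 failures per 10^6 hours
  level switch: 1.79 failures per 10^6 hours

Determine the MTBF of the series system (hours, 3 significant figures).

Series of exponential components: λ_sys = Σ λ_i
λ_sys = 0.0000267 + 0.0000314 + 0.000172 + 0.000370 + 0.00000179 = 6.0189e-04 /h
MTBF = 1 / λ_sys = 1660 h

1660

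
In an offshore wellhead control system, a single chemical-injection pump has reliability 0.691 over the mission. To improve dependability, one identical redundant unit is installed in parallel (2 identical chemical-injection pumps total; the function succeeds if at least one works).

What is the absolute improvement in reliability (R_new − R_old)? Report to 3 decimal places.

0.214

R_before = 0.691
R_after = 1 − (1 − 0.691)^2 = 0.905
ΔR = 0.905 − 0.691 = 0.214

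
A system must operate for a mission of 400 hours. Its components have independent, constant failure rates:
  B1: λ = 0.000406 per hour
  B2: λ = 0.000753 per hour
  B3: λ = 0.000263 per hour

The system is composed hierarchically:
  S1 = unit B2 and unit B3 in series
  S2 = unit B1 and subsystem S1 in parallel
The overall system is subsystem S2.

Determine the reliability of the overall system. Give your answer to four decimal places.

0.9499

R(B1) = exp(−0.000406 × 400) = 0.850101
R(B2) = exp(−0.000753 × 400) = 0.739930
R(B3) = exp(−0.000263 × 400) = 0.900144
Series (B2 and B3): 0.739930 × 0.900144 = 0.666044
Parallel (B1 and [0.666044]): 1 − (1 − 0.850101)(1 − 0.666044) = 0.9499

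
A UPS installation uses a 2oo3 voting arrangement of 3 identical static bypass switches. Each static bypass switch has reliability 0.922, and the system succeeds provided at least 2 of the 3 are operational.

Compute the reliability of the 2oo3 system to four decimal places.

R = Σ_{i=2}^{3} C(3,i) p^i (1−p)^{3−i} with p = 0.922
C(3,2)·0.922^2·0.078^1 = 0.198920
C(3,3)·0.922^3·0.078^0 = 0.783777
Sum = 0.9827

0.9827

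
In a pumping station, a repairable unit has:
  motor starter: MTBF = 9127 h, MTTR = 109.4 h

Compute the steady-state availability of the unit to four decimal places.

A(motor starter) = MTBF/(MTBF+MTTR) = 9127/(9127+109.4) = 0.9882

0.9882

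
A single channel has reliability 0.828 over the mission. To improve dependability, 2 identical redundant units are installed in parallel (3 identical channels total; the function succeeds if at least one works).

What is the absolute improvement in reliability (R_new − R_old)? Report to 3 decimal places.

R_before = 0.828
R_after = 1 − (1 − 0.828)^3 = 0.995
ΔR = 0.995 − 0.828 = 0.167

0.167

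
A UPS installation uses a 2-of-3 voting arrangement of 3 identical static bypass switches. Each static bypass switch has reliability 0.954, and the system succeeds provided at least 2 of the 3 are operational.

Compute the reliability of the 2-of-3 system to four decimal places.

R = Σ_{i=2}^{3} C(3,i) p^i (1−p)^{3−i} with p = 0.954
C(3,2)·0.954^2·0.046^1 = 0.125596
C(3,3)·0.954^3·0.046^0 = 0.868251
Sum = 0.9938

0.9938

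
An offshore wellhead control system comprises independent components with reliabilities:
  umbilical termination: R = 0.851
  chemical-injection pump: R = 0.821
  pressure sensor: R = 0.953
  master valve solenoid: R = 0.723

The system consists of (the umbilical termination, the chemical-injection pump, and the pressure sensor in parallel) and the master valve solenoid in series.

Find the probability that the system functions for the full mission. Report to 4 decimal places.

Parallel (umbilical termination, chemical-injection pump, and pressure sensor): 1 − (1 − 0.851000)(1 − 0.821000)(1 − 0.953000) = 0.998746
Series ([0.998746] and master valve solenoid): 0.998746 × 0.723000 = 0.7221

0.7221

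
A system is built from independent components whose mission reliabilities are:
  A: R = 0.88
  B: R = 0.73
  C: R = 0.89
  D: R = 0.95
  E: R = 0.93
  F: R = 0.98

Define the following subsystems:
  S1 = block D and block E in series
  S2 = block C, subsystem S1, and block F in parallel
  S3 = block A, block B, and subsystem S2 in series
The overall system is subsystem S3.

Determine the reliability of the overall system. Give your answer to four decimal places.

0.6422

Series (D and E): 0.950000 × 0.930000 = 0.883500
Parallel (C, [0.883500], and F): 1 − (1 − 0.890000)(1 − 0.883500)(1 − 0.980000) = 0.999744
Series (A, B, and [0.999744]): 0.880000 × 0.730000 × 0.999744 = 0.6422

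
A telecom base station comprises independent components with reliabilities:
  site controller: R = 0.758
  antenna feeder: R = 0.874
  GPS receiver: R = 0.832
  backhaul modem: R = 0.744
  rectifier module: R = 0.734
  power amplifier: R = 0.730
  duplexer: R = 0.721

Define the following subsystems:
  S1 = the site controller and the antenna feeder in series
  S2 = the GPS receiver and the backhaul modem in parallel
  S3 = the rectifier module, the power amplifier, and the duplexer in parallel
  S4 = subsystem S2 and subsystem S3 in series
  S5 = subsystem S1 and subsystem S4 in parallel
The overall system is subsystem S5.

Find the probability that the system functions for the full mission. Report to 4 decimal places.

Series (site controller and antenna feeder): 0.758000 × 0.874000 = 0.662492
Parallel (GPS receiver and backhaul modem): 1 − (1 − 0.832000)(1 − 0.744000) = 0.956992
Parallel (rectifier module, power amplifier, and duplexer): 1 − (1 − 0.734000)(1 − 0.730000)(1 − 0.721000) = 0.979962
Series ([0.956992] and [0.979962]): 0.956992 × 0.979962 = 0.937816
Parallel ([0.662492] and [0.937816]): 1 − (1 − 0.662492)(1 − 0.937816) = 0.9790

0.9790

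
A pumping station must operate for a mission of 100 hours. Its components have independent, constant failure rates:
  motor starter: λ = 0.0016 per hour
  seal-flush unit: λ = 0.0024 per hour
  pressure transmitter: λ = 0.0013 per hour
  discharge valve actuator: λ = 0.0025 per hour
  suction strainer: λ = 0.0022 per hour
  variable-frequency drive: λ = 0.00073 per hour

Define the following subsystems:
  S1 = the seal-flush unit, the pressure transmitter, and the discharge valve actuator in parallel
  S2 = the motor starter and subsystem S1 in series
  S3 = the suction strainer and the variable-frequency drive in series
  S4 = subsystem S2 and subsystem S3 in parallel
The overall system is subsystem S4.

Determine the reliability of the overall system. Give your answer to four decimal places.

0.9612

R(motor starter) = exp(−0.0016 × 100) = 0.852144
R(seal-flush unit) = exp(−0.0024 × 100) = 0.786628
R(pressure transmitter) = exp(−0.0013 × 100) = 0.878095
R(discharge valve actuator) = exp(−0.0025 × 100) = 0.778801
R(suction strainer) = exp(−0.0022 × 100) = 0.802519
R(variable-frequency drive) = exp(−0.00073 × 100) = 0.929601
Parallel (seal-flush unit, pressure transmitter, and discharge valve actuator): 1 − (1 − 0.786628)(1 − 0.878095)(1 − 0.778801) = 0.994246
Series (motor starter and [0.994246]): 0.852144 × 0.994246 = 0.847241
Series (suction strainer and variable-frequency drive): 0.802519 × 0.929601 = 0.746022
Parallel ([0.847241] and [0.746022]): 1 − (1 − 0.847241)(1 − 0.746022) = 0.9612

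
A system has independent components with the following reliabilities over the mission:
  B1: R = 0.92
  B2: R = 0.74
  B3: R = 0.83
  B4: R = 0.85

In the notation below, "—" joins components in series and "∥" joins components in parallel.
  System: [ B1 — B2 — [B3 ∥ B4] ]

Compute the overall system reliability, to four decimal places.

Parallel (B3 and B4): 1 − (1 − 0.830000)(1 − 0.850000) = 0.974500
Series (B1, B2, and [0.974500]): 0.920000 × 0.740000 × 0.974500 = 0.6634

0.6634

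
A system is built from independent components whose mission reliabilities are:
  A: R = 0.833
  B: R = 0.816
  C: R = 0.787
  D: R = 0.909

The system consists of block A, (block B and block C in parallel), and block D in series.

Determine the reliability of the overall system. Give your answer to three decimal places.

Parallel (B and C): 1 − (1 − 0.81600)(1 − 0.78700) = 0.96081
Series (A, [0.96081], and D): 0.83300 × 0.96081 × 0.90900 = 0.728

0.728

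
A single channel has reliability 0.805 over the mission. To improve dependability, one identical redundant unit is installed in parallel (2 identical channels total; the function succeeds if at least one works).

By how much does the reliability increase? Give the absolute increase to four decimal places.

R_before = 0.805
R_after = 1 − (1 − 0.805)^2 = 0.9620
ΔR = 0.9620 − 0.805 = 0.1570

0.1570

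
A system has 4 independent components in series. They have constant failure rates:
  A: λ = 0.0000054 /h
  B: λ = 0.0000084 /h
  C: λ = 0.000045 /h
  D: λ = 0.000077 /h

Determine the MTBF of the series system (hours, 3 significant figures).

Series of exponential components: λ_sys = Σ λ_i
λ_sys = 0.0000054 + 0.0000084 + 0.000045 + 0.000077 = 1.3580e-04 /h
MTBF = 1 / λ_sys = 7360 h

7360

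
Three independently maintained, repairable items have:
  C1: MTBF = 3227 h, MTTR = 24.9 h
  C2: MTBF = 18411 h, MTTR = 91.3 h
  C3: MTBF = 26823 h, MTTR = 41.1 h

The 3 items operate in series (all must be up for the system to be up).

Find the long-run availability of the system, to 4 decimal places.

0.9859

A(C1) = MTBF/(MTBF+MTTR) = 3227/(3227+24.9) = 0.992343
A(C2) = MTBF/(MTBF+MTTR) = 18411/(18411+91.3) = 0.995065
A(C3) = MTBF/(MTBF+MTTR) = 26823/(26823+41.1) = 0.998470
Series availability: 0.992343 × 0.995065 × 0.998470 = 0.9859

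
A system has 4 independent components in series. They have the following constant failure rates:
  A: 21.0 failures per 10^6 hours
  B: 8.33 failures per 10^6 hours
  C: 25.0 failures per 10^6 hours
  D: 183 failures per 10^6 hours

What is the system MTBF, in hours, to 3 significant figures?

4210

Series of exponential components: λ_sys = Σ λ_i
λ_sys = 0.0000210 + 0.00000833 + 0.0000250 + 0.000183 = 2.3733e-04 /h
MTBF = 1 / λ_sys = 4210 h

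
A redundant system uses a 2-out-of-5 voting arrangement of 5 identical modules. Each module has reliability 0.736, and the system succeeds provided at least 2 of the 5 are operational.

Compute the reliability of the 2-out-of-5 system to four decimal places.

R = Σ_{i=2}^{5} C(5,i) p^i (1−p)^{5−i} with p = 0.736
C(5,2)·0.736^2·0.264^3 = 0.099671
C(5,3)·0.736^3·0.264^2 = 0.277870
C(5,4)·0.736^4·0.264^1 = 0.387334
C(5,5)·0.736^5·0.264^0 = 0.215968
Sum = 0.9808

0.9808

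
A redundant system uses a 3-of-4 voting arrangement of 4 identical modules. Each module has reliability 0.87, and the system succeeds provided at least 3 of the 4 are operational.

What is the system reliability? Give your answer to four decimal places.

R = Σ_{i=3}^{4} C(4,i) p^i (1−p)^{4−i} with p = 0.87
C(4,3)·0.87^3·0.13^1 = 0.342422
C(4,4)·0.87^4·0.13^0 = 0.572898
Sum = 0.9153

0.9153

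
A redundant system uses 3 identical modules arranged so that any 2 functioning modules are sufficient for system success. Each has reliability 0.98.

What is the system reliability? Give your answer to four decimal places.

0.9988

R = Σ_{i=2}^{3} C(3,i) p^i (1−p)^{3−i} with p = 0.98
C(3,2)·0.98^2·0.02^1 = 0.057624
C(3,3)·0.98^3·0.02^0 = 0.941192
Sum = 0.9988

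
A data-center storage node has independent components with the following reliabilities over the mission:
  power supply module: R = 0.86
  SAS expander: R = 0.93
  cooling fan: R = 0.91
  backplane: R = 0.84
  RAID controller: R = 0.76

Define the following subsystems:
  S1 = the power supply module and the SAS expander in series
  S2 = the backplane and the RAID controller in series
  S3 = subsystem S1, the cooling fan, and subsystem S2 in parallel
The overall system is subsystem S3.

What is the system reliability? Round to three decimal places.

Series (power supply module and SAS expander): 0.86000 × 0.93000 = 0.79980
Series (backplane and RAID controller): 0.84000 × 0.76000 = 0.63840
Parallel ([0.79980], cooling fan, and [0.63840]): 1 − (1 − 0.79980)(1 − 0.91000)(1 − 0.63840) = 0.993

0.993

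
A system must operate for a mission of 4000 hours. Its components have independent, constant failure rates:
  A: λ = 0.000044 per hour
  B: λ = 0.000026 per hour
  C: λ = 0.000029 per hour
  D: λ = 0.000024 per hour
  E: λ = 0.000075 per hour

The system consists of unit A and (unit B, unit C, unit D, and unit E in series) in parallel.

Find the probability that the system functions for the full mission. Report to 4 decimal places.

R(A) = exp(−0.000044 × 4000) = 0.838618
R(B) = exp(−0.000026 × 4000) = 0.901225
R(C) = exp(−0.000029 × 4000) = 0.890475
R(D) = exp(−0.000024 × 4000) = 0.908464
R(E) = exp(−0.000075 × 4000) = 0.740818
Series (B, C, D, and E): 0.901225 × 0.890475 × 0.908464 × 0.740818 = 0.540100
Parallel (A and [0.540100]): 1 − (1 − 0.838618)(1 − 0.540100) = 0.9258

0.9258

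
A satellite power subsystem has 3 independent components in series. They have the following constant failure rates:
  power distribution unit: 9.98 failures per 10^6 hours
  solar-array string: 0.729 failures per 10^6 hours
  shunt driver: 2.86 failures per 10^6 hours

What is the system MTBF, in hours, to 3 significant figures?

Series of exponential components: λ_sys = Σ λ_i
λ_sys = 0.00000998 + 0.000000729 + 0.00000286 = 1.3569e-05 /h
MTBF = 1 / λ_sys = 73700 h

73700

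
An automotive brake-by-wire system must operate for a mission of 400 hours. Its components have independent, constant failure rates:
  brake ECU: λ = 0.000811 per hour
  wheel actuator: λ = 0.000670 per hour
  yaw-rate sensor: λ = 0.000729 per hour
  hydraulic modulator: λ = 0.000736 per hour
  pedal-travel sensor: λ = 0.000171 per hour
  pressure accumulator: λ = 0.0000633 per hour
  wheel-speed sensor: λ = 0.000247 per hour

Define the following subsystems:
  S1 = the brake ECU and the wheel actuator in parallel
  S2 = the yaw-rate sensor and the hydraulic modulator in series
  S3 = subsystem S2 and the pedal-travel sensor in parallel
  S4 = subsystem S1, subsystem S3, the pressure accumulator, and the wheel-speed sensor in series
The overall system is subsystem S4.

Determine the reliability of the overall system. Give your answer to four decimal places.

0.8015

R(brake ECU) = exp(−0.000811 × 400) = 0.722961
R(wheel actuator) = exp(−0.000670 × 400) = 0.764908
R(yaw-rate sensor) = exp(−0.000729 × 400) = 0.747067
R(hydraulic modulator) = exp(−0.000736 × 400) = 0.744978
R(pedal-travel sensor) = exp(−0.000171 × 400) = 0.933887
R(pressure accumulator) = exp(−0.0000633 × 400) = 0.974998
R(wheel-speed sensor) = exp(−0.000247 × 400) = 0.905924
Parallel (brake ECU and wheel actuator): 1 − (1 − 0.722961)(1 − 0.764908) = 0.934870
Series (yaw-rate sensor and hydraulic modulator): 0.747067 × 0.744978 = 0.556548
Parallel ([0.556548] and pedal-travel sensor): 1 − (1 − 0.556548)(1 − 0.933887) = 0.970682
Series ([0.934870], [0.970682], pressure accumulator, and wheel-speed sensor): 0.934870 × 0.970682 × 0.974998 × 0.905924 = 0.8015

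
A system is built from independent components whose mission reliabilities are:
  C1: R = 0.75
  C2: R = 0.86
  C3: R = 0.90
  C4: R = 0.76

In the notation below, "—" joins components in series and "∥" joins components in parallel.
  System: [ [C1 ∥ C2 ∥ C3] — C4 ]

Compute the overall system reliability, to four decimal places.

Parallel (C1, C2, and C3): 1 − (1 − 0.750000)(1 − 0.860000)(1 − 0.900000) = 0.996500
Series ([0.996500] and C4): 0.996500 × 0.760000 = 0.7573

0.7573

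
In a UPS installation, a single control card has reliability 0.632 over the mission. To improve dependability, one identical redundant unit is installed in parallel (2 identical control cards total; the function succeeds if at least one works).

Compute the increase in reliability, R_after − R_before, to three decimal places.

R_before = 0.632
R_after = 1 − (1 − 0.632)^2 = 0.865
ΔR = 0.865 − 0.632 = 0.233

0.233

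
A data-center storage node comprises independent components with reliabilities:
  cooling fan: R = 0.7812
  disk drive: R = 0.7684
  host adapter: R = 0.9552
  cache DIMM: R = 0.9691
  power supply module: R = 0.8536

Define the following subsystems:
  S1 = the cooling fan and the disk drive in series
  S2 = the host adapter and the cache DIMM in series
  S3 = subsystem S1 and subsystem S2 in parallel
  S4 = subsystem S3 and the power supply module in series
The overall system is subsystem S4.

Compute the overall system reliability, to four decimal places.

0.8282

Series (cooling fan and disk drive): 0.781200 × 0.768400 = 0.600274
Series (host adapter and cache DIMM): 0.955200 × 0.969100 = 0.925684
Parallel ([0.600274] and [0.925684]): 1 − (1 − 0.600274)(1 − 0.925684) = 0.970294
Series ([0.970294] and power supply module): 0.970294 × 0.853600 = 0.8282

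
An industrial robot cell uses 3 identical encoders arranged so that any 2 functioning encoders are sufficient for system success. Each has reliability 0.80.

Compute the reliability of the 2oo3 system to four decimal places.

0.8960

R = Σ_{i=2}^{3} C(3,i) p^i (1−p)^{3−i} with p = 0.80
C(3,2)·0.80^2·0.20^1 = 0.384000
C(3,3)·0.80^3·0.20^0 = 0.512000
Sum = 0.8960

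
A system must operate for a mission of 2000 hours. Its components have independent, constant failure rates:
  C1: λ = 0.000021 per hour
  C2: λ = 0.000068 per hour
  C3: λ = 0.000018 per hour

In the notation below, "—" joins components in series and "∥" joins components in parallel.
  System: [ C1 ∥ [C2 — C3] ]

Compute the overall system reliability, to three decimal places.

R(C1) = exp(−0.000021 × 2000) = 0.95887
R(C2) = exp(−0.000068 × 2000) = 0.87284
R(C3) = exp(−0.000018 × 2000) = 0.96464
Series (C2 and C3): 0.87284 × 0.96464 = 0.84198
Parallel (C1 and [0.84198]): 1 − (1 − 0.95887)(1 − 0.84198) = 0.994

0.994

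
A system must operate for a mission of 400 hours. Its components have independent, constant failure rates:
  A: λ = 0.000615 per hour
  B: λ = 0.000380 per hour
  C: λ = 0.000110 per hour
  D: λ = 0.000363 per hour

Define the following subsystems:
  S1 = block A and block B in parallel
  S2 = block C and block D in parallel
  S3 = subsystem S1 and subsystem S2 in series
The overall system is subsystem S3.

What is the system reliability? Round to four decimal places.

R(A) = exp(−0.000615 × 400) = 0.781922
R(B) = exp(−0.000380 × 400) = 0.858988
R(C) = exp(−0.000110 × 400) = 0.956954
R(D) = exp(−0.000363 × 400) = 0.864849
Parallel (A and B): 1 − (1 − 0.781922)(1 − 0.858988) = 0.969248
Parallel (C and D): 1 − (1 − 0.956954)(1 − 0.864849) = 0.994182
Series ([0.969248] and [0.994182]): 0.969248 × 0.994182 = 0.9636

0.9636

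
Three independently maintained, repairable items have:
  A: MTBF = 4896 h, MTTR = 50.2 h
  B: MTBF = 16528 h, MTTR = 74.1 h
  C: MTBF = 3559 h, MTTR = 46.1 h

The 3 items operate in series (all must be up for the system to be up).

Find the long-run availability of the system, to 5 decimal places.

A(A) = MTBF/(MTBF+MTTR) = 4896/(4896+50.2) = 0.989851
A(B) = MTBF/(MTBF+MTTR) = 16528/(16528+74.1) = 0.995537
A(C) = MTBF/(MTBF+MTTR) = 3559/(3559+46.1) = 0.987213
Series availability: 0.989851 × 0.995537 × 0.987213 = 0.97283

0.97283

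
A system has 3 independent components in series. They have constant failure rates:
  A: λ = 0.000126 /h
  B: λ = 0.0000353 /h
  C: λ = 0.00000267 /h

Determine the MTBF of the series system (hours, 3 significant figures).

6100

Series of exponential components: λ_sys = Σ λ_i
λ_sys = 0.000126 + 0.0000353 + 0.00000267 = 1.6397e-04 /h
MTBF = 1 / λ_sys = 6100 h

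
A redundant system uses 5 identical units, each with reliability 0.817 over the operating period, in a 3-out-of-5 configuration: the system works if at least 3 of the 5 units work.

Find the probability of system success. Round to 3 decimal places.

0.954

R = Σ_{i=3}^{5} C(5,i) p^i (1−p)^{5−i} with p = 0.817
C(5,3)·0.817^3·0.183^2 = 0.18263
C(5,4)·0.817^4·0.183^1 = 0.40767
C(5,5)·0.817^5·0.183^0 = 0.36401
Sum = 0.954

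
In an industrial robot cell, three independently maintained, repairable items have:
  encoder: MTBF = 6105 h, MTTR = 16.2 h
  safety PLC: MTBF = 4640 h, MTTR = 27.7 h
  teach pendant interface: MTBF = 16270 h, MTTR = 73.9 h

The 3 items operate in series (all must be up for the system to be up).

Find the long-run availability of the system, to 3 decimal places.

0.987

A(encoder) = MTBF/(MTBF+MTTR) = 6105/(6105+16.2) = 0.997353
A(safety PLC) = MTBF/(MTBF+MTTR) = 4640/(4640+27.7) = 0.994066
A(teach pendant interface) = MTBF/(MTBF+MTTR) = 16270/(16270+73.9) = 0.995478
Series availability: 0.997353 × 0.994066 × 0.995478 = 0.987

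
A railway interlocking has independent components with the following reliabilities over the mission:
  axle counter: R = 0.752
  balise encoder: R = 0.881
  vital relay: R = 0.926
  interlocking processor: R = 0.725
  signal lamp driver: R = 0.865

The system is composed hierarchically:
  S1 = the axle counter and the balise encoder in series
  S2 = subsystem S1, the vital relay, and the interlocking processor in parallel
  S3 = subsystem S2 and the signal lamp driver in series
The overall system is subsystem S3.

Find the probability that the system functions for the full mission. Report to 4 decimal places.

0.8591

Series (axle counter and balise encoder): 0.752000 × 0.881000 = 0.662512
Parallel ([0.662512], vital relay, and interlocking processor): 1 − (1 − 0.662512)(1 − 0.926000)(1 − 0.725000) = 0.993132
Series ([0.993132] and signal lamp driver): 0.993132 × 0.865000 = 0.8591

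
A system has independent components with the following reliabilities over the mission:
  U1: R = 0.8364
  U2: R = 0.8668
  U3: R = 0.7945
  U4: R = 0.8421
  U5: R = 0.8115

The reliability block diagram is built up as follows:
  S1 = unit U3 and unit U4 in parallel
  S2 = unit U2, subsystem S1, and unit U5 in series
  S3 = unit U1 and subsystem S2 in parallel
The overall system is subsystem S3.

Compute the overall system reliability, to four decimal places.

0.9477

Parallel (U3 and U4): 1 − (1 − 0.794500)(1 − 0.842100) = 0.967552
Series (U2, [0.967552], and U5): 0.866800 × 0.967552 × 0.811500 = 0.680584
Parallel (U1 and [0.680584]): 1 − (1 − 0.836400)(1 − 0.680584) = 0.9477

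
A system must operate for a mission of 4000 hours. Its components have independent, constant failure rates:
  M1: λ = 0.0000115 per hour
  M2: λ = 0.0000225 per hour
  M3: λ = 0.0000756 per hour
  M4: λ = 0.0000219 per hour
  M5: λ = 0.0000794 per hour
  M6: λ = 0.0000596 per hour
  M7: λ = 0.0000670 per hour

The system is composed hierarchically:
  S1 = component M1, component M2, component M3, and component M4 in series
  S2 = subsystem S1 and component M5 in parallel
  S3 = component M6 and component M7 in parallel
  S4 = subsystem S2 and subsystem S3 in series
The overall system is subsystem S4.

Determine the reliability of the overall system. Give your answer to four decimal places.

R(M1) = exp(−0.0000115 × 4000) = 0.955042
R(M2) = exp(−0.0000225 × 4000) = 0.913931
R(M3) = exp(−0.0000756 × 4000) = 0.739042
R(M4) = exp(−0.0000219 × 4000) = 0.916127
R(M5) = exp(−0.0000794 × 4000) = 0.727894
R(M6) = exp(−0.0000596 × 4000) = 0.787887
R(M7) = exp(−0.0000670 × 4000) = 0.764908
Series (M1, M2, M3, and M4): 0.955042 × 0.913931 × 0.739042 × 0.916127 = 0.590964
Parallel ([0.590964] and M5): 1 − (1 − 0.590964)(1 − 0.727894) = 0.888699
Parallel (M6 and M7): 1 − (1 − 0.787887)(1 − 0.764908) = 0.950134
Series ([0.888699] and [0.950134]): 0.888699 × 0.950134 = 0.8444

0.8444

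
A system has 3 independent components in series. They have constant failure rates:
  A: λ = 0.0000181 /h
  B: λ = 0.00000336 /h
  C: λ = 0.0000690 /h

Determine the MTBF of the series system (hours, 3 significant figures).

11100

Series of exponential components: λ_sys = Σ λ_i
λ_sys = 0.0000181 + 0.00000336 + 0.0000690 = 9.0460e-05 /h
MTBF = 1 / λ_sys = 11100 h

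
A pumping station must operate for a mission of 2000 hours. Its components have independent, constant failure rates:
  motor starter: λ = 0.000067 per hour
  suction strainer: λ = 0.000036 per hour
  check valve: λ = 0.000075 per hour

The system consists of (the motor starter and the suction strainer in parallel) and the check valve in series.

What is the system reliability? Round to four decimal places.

0.8532

R(motor starter) = exp(−0.000067 × 2000) = 0.874590
R(suction strainer) = exp(−0.000036 × 2000) = 0.930531
R(check valve) = exp(−0.000075 × 2000) = 0.860708
Parallel (motor starter and suction strainer): 1 − (1 − 0.874590)(1 − 0.930531) = 0.991288
Series ([0.991288] and check valve): 0.991288 × 0.860708 = 0.8532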